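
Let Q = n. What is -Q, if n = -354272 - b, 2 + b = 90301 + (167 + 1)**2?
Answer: 472795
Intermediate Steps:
b = 118523 (b = -2 + (90301 + (167 + 1)**2) = -2 + (90301 + 168**2) = -2 + (90301 + 28224) = -2 + 118525 = 118523)
n = -472795 (n = -354272 - 1*118523 = -354272 - 118523 = -472795)
Q = -472795
-Q = -1*(-472795) = 472795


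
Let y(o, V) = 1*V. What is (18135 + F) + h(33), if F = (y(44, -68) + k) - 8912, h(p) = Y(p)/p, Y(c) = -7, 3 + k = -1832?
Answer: 241553/33 ≈ 7319.8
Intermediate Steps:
k = -1835 (k = -3 - 1832 = -1835)
y(o, V) = V
h(p) = -7/p
F = -10815 (F = (-68 - 1835) - 8912 = -1903 - 8912 = -10815)
(18135 + F) + h(33) = (18135 - 10815) - 7/33 = 7320 - 7*1/33 = 7320 - 7/33 = 241553/33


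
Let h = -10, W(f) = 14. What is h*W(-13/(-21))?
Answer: -140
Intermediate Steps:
h*W(-13/(-21)) = -10*14 = -140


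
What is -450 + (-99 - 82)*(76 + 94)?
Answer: -31220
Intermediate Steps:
-450 + (-99 - 82)*(76 + 94) = -450 - 181*170 = -450 - 30770 = -31220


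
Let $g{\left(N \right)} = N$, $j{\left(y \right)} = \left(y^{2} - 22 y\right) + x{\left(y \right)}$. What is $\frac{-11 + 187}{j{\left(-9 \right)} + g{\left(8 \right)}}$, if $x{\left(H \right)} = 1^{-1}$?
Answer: $\frac{11}{18} \approx 0.61111$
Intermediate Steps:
$x{\left(H \right)} = 1$
$j{\left(y \right)} = 1 + y^{2} - 22 y$ ($j{\left(y \right)} = \left(y^{2} - 22 y\right) + 1 = 1 + y^{2} - 22 y$)
$\frac{-11 + 187}{j{\left(-9 \right)} + g{\left(8 \right)}} = \frac{-11 + 187}{\left(1 + \left(-9\right)^{2} - -198\right) + 8} = \frac{176}{\left(1 + 81 + 198\right) + 8} = \frac{176}{280 + 8} = \frac{176}{288} = 176 \cdot \frac{1}{288} = \frac{11}{18}$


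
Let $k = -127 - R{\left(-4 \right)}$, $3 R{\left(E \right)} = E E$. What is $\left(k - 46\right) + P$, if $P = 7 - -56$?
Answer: $- \frac{346}{3} \approx -115.33$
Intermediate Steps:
$R{\left(E \right)} = \frac{E^{2}}{3}$ ($R{\left(E \right)} = \frac{E E}{3} = \frac{E^{2}}{3}$)
$P = 63$ ($P = 7 + 56 = 63$)
$k = - \frac{397}{3}$ ($k = -127 - \frac{\left(-4\right)^{2}}{3} = -127 - \frac{1}{3} \cdot 16 = -127 - \frac{16}{3} = - \frac{397}{3} \approx -132.33$)
$\left(k - 46\right) + P = \left(- \frac{397}{3} - 46\right) + 63 = - \frac{535}{3} + 63 = - \frac{346}{3}$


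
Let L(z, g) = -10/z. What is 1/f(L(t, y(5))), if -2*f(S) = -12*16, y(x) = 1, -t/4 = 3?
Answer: 1/96 ≈ 0.010417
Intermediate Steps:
t = -12 (t = -4*3 = -12)
f(S) = 96 (f(S) = -(-6)*16 = -1/2*(-192) = 96)
1/f(L(t, y(5))) = 1/96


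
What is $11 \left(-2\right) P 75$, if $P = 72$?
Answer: $-118800$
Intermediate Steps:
$11 \left(-2\right) P 75 = 11 \left(-2\right) 72 \cdot 75 = \left(-22\right) 72 \cdot 75 = \left(-1584\right) 75 = -118800$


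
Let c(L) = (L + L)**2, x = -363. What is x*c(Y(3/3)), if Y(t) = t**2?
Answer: -1452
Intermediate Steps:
c(L) = 4*L**2 (c(L) = (2*L)**2 = 4*L**2)
x*c(Y(3/3)) = -1452*((3/3)**2)**2 = -1452*((3*(1/3))**2)**2 = -1452*(1**2)**2 = -1452*1**2 = -1452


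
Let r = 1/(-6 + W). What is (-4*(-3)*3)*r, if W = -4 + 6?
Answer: -9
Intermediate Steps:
W = 2
r = -¼ (r = 1/(-6 + 2) = 1/(-4) = -¼ ≈ -0.25000)
(-4*(-3)*3)*r = (-4*(-3)*3)*(-¼) = (12*3)*(-¼) = 36*(-¼) = -9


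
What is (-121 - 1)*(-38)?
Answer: 4636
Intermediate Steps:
(-121 - 1)*(-38) = -122*(-38) = 4636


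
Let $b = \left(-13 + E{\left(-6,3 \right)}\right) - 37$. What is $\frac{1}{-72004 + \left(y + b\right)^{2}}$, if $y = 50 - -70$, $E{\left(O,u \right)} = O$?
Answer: $- \frac{1}{67908} \approx -1.4726 \cdot 10^{-5}$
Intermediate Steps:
$y = 120$ ($y = 50 + 70 = 120$)
$b = -56$ ($b = \left(-13 - 6\right) - 37 = -19 - 37 = -56$)
$\frac{1}{-72004 + \left(y + b\right)^{2}} = \frac{1}{-72004 + \left(120 - 56\right)^{2}} = \frac{1}{-72004 + 64^{2}} = \frac{1}{-72004 + 4096} = \frac{1}{-67908} = - \frac{1}{67908}$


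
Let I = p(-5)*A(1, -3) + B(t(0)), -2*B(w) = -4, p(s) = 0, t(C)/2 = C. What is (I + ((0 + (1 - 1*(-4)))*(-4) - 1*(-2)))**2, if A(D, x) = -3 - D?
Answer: 256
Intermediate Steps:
t(C) = 2*C
B(w) = 2 (B(w) = -1/2*(-4) = 2)
I = 2 (I = 0*(-3 - 1*1) + 2 = 0*(-3 - 1) + 2 = 0*(-4) + 2 = 0 + 2 = 2)
(I + ((0 + (1 - 1*(-4)))*(-4) - 1*(-2)))**2 = (2 + ((0 + (1 - 1*(-4)))*(-4) - 1*(-2)))**2 = (2 + ((0 + (1 + 4))*(-4) + 2))**2 = (2 + ((0 + 5)*(-4) + 2))**2 = (2 + (5*(-4) + 2))**2 = (2 + (-20 + 2))**2 = (2 - 18)**2 = (-16)**2 = 256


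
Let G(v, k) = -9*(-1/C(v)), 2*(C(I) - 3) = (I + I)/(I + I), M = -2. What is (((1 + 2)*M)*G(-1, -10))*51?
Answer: -5508/7 ≈ -786.86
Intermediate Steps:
C(I) = 7/2 (C(I) = 3 + ((I + I)/(I + I))/2 = 3 + ((2*I)/((2*I)))/2 = 3 + ((2*I)*(1/(2*I)))/2 = 3 + (½)*1 = 3 + ½ = 7/2)
G(v, k) = 18/7 (G(v, k) = -9/((7/2)*(-1)) = -9/(-7/2) = -9*(-2/7) = 18/7)
(((1 + 2)*M)*G(-1, -10))*51 = (((1 + 2)*(-2))*(18/7))*51 = ((3*(-2))*(18/7))*51 = -6*18/7*51 = -108/7*51 = -5508/7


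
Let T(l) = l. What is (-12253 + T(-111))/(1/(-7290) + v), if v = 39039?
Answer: -90133560/284594309 ≈ -0.31671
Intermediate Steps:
(-12253 + T(-111))/(1/(-7290) + v) = (-12253 - 111)/(1/(-7290) + 39039) = -12364/(-1/7290 + 39039) = -12364/284594309/7290 = -12364*7290/284594309 = -90133560/284594309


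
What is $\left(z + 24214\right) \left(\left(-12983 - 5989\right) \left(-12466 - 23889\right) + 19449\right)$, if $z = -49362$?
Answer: $-17345745208332$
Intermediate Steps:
$\left(z + 24214\right) \left(\left(-12983 - 5989\right) \left(-12466 - 23889\right) + 19449\right) = \left(-49362 + 24214\right) \left(\left(-12983 - 5989\right) \left(-12466 - 23889\right) + 19449\right) = - 25148 \left(\left(-18972\right) \left(-36355\right) + 19449\right) = - 25148 \left(689727060 + 19449\right) = \left(-25148\right) 689746509 = -17345745208332$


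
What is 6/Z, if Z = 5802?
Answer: 1/967 ≈ 0.0010341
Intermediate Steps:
6/Z = 6/5802 = (1/5802)*6 = 1/967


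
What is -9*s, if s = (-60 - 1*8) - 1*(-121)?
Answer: -477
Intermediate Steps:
s = 53 (s = (-60 - 8) + 121 = -68 + 121 = 53)
-9*s = -9*53 = -477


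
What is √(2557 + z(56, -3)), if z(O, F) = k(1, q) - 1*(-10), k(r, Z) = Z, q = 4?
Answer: √2571 ≈ 50.705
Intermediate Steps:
z(O, F) = 14 (z(O, F) = 4 - 1*(-10) = 4 + 10 = 14)
√(2557 + z(56, -3)) = √(2557 + 14) = √2571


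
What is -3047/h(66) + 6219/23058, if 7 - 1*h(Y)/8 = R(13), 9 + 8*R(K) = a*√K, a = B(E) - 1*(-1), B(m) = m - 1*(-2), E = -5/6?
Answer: -1397186599/29542422 - 18282*√13/11531 ≈ -53.011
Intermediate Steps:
E = -⅚ (E = -5*⅙ = -⅚ ≈ -0.83333)
B(m) = 2 + m (B(m) = m + 2 = 2 + m)
a = 13/6 (a = (2 - ⅚) - 1*(-1) = 7/6 + 1 = 13/6 ≈ 2.1667)
R(K) = -9/8 + 13*√K/48 (R(K) = -9/8 + (13*√K/6)/8 = -9/8 + 13*√K/48)
h(Y) = 65 - 13*√13/6 (h(Y) = 56 - 8*(-9/8 + 13*√13/48) = 56 + (9 - 13*√13/6) = 65 - 13*√13/6)
-3047/h(66) + 6219/23058 = -3047/(65 - 13*√13/6) + 6219/23058 = -3047/(65 - 13*√13/6) + 6219*(1/23058) = -3047/(65 - 13*√13/6) + 691/2562 = 691/2562 - 3047/(65 - 13*√13/6)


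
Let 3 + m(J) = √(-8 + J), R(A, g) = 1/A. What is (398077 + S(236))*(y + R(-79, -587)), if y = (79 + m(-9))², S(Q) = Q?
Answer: 181216482480/79 + 60543576*I*√17 ≈ 2.2939e+9 + 2.4963e+8*I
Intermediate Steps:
m(J) = -3 + √(-8 + J)
y = (76 + I*√17)² (y = (79 + (-3 + √(-8 - 9)))² = (79 + (-3 + √(-17)))² = (79 + (-3 + I*√17))² = (76 + I*√17)² ≈ 5759.0 + 626.71*I)
(398077 + S(236))*(y + R(-79, -587)) = (398077 + 236)*((76 + I*√17)² + 1/(-79)) = 398313*((76 + I*√17)² - 1/79) = 398313*(-1/79 + (76 + I*√17)²) = -398313/79 + 398313*(76 + I*√17)²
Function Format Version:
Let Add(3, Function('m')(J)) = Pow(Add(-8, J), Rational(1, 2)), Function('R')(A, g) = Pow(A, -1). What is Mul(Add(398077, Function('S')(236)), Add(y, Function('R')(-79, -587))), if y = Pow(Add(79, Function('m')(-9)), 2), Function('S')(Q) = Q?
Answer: Add(Rational(181216482480, 79), Mul(60543576, I, Pow(17, Rational(1, 2)))) ≈ Add(2.2939e+9, Mul(2.4963e+8, I))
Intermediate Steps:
Function('m')(J) = Add(-3, Pow(Add(-8, J), Rational(1, 2)))
y = Pow(Add(76, Mul(I, Pow(17, Rational(1, 2)))), 2) (y = Pow(Add(79, Add(-3, Pow(Add(-8, -9), Rational(1, 2)))), 2) = Pow(Add(79, Add(-3, Pow(-17, Rational(1, 2)))), 2) = Pow(Add(79, Add(-3, Mul(I, Pow(17, Rational(1, 2))))), 2) = Pow(Add(76, Mul(I, Pow(17, Rational(1, 2)))), 2) ≈ Add(5759.0, Mul(626.71, I)))
Mul(Add(398077, Function('S')(236)), Add(y, Function('R')(-79, -587))) = Mul(Add(398077, 236), Add(Pow(Add(76, Mul(I, Pow(17, Rational(1, 2)))), 2), Pow(-79, -1))) = Mul(398313, Add(Pow(Add(76, Mul(I, Pow(17, Rational(1, 2)))), 2), Rational(-1, 79))) = Mul(398313, Add(Rational(-1, 79), Pow(Add(76, Mul(I, Pow(17, Rational(1, 2)))), 2))) = Add(Rational(-398313, 79), Mul(398313, Pow(Add(76, Mul(I, Pow(17, Rational(1, 2)))), 2)))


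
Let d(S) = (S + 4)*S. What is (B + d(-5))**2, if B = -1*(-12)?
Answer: 289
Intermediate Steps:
B = 12
d(S) = S*(4 + S) (d(S) = (4 + S)*S = S*(4 + S))
(B + d(-5))**2 = (12 - 5*(4 - 5))**2 = (12 - 5*(-1))**2 = (12 + 5)**2 = 17**2 = 289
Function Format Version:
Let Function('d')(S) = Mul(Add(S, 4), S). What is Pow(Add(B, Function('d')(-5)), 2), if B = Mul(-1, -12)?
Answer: 289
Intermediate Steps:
B = 12
Function('d')(S) = Mul(S, Add(4, S)) (Function('d')(S) = Mul(Add(4, S), S) = Mul(S, Add(4, S)))
Pow(Add(B, Function('d')(-5)), 2) = Pow(Add(12, Mul(-5, Add(4, -5))), 2) = Pow(Add(12, Mul(-5, -1)), 2) = Pow(Add(12, 5), 2) = Pow(17, 2) = 289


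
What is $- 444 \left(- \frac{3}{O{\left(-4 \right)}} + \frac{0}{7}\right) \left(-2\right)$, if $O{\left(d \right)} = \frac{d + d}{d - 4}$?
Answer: $-2664$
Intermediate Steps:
$O{\left(d \right)} = \frac{2 d}{-4 + d}$
$- 444 \left(- \frac{3}{O{\left(-4 \right)}} + \frac{0}{7}\right) \left(-2\right) = - 444 \left(- \frac{3}{2 \left(-4\right) \frac{1}{-4 - 4}} + \frac{0}{7}\right) \left(-2\right) = - 444 \left(- \frac{3}{2 \left(-4\right) \frac{1}{-8}} + 0 \cdot \frac{1}{7}\right) \left(-2\right) = - 444 \left(- \frac{3}{2 \left(-4\right) \left(- \frac{1}{8}\right)} + 0\right) \left(-2\right) = - 444 \left(- \frac{3}{1} + 0\right) \left(-2\right) = - 444 \left(\left(-3\right) 1 + 0\right) \left(-2\right) = - 444 \left(-3 + 0\right) \left(-2\right) = - 444 \left(\left(-3\right) \left(-2\right)\right) = \left(-444\right) 6 = -2664$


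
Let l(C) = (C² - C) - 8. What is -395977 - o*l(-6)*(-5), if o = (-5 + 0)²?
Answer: -391727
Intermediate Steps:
l(C) = -8 + C² - C
o = 25 (o = (-5)² = 25)
-395977 - o*l(-6)*(-5) = -395977 - 25*(-8 + (-6)² - 1*(-6))*(-5) = -395977 - 25*(-8 + 36 + 6)*(-5) = -395977 - 25*34*(-5) = -395977 - 850*(-5) = -395977 - 1*(-4250) = -395977 + 4250 = -391727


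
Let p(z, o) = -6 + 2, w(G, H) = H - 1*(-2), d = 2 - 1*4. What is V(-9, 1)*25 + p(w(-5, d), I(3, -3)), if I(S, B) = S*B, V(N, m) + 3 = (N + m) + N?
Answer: -504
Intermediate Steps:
d = -2 (d = 2 - 4 = -2)
w(G, H) = 2 + H (w(G, H) = H + 2 = 2 + H)
V(N, m) = -3 + m + 2*N (V(N, m) = -3 + ((N + m) + N) = -3 + (m + 2*N) = -3 + m + 2*N)
I(S, B) = B*S
p(z, o) = -4
V(-9, 1)*25 + p(w(-5, d), I(3, -3)) = (-3 + 1 + 2*(-9))*25 - 4 = (-3 + 1 - 18)*25 - 4 = -20*25 - 4 = -500 - 4 = -504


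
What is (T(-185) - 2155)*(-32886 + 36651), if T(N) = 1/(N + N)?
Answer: -600405303/74 ≈ -8.1136e+6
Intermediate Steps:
T(N) = 1/(2*N)
(T(-185) - 2155)*(-32886 + 36651) = ((½)/(-185) - 2155)*(-32886 + 36651) = ((½)*(-1/185) - 2155)*3765 = (-1/370 - 2155)*3765 = -797351/370*3765 = -600405303/74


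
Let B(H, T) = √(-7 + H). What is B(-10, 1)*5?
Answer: 5*I*√17 ≈ 20.616*I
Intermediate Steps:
B(-10, 1)*5 = √(-7 - 10)*5 = √(-17)*5 = (I*√17)*5 = 5*I*√17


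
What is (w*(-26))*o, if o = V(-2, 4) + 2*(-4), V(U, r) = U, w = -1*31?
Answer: -8060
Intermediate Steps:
w = -31
o = -10 (o = -2 + 2*(-4) = -2 - 8 = -10)
(w*(-26))*o = -31*(-26)*(-10) = 806*(-10) = -8060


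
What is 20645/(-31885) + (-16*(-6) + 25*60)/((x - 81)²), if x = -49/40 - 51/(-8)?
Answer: -5430945481/14675319953 ≈ -0.37007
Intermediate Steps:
x = 103/20 (x = -49*1/40 - 51*(-⅛) = -49/40 + 51/8 = 103/20 ≈ 5.1500)
20645/(-31885) + (-16*(-6) + 25*60)/((x - 81)²) = 20645/(-31885) + (-16*(-6) + 25*60)/((103/20 - 81)²) = 20645*(-1/31885) + (96 + 1500)/((-1517/20)²) = -4129/6377 + 1596/(2301289/400) = -4129/6377 + 1596*(400/2301289) = -4129/6377 + 638400/2301289 = -5430945481/14675319953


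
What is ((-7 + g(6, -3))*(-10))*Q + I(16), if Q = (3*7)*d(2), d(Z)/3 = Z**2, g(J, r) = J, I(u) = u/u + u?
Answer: 2537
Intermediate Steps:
I(u) = 1 + u
d(Z) = 3*Z**2
Q = 252 (Q = (3*7)*(3*2**2) = 21*(3*4) = 21*12 = 252)
((-7 + g(6, -3))*(-10))*Q + I(16) = ((-7 + 6)*(-10))*252 + (1 + 16) = -1*(-10)*252 + 17 = 10*252 + 17 = 2520 + 17 = 2537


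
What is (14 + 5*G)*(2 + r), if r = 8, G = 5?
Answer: 390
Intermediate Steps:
(14 + 5*G)*(2 + r) = (14 + 5*5)*(2 + 8) = (14 + 25)*10 = 39*10 = 390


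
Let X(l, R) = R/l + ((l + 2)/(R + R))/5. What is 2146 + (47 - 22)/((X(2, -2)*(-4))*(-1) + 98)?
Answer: 1000161/466 ≈ 2146.3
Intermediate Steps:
X(l, R) = R/l + (2 + l)/(10*R) (X(l, R) = R/l + ((2 + l)/((2*R)))*(⅕) = R/l + ((2 + l)*(1/(2*R)))*(⅕) = R/l + ((2 + l)/(2*R))*(⅕) = R/l + (2 + l)/(10*R))
2146 + (47 - 22)/((X(2, -2)*(-4))*(-1) + 98) = 2146 + (47 - 22)/(((((-2)² + (⅒)*2*(2 + 2))/(-2*2))*(-4))*(-1) + 98) = 2146 + 25/((-½*½*(4 + (⅒)*2*4)*(-4))*(-1) + 98) = 2146 + 25/((-½*½*(4 + ⅘)*(-4))*(-1) + 98) = 2146 + 25/((-½*½*24/5*(-4))*(-1) + 98) = 2146 + 25/(-6/5*(-4)*(-1) + 98) = 2146 + 25/((24/5)*(-1) + 98) = 2146 + 25/(-24/5 + 98) = 2146 + 25/(466/5) = 2146 + (5/466)*25 = 2146 + 125/466 = 1000161/466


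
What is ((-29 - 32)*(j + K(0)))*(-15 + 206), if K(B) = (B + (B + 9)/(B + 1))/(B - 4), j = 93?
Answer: -4229313/4 ≈ -1.0573e+6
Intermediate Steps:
K(B) = (B + (9 + B)/(1 + B))/(-4 + B)
((-29 - 32)*(j + K(0)))*(-15 + 206) = ((-29 - 32)*(93 + (9 + 0² + 2*0)/(-4 + 0² - 3*0)))*(-15 + 206) = -61*(93 + (9 + 0 + 0)/(-4 + 0 + 0))*191 = -61*(93 + 9/(-4))*191 = -61*(93 - ¼*9)*191 = -61*(93 - 9/4)*191 = -61*363/4*191 = -22143/4*191 = -4229313/4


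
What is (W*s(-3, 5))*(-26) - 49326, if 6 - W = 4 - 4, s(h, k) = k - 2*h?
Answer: -51042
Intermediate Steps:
W = 6 (W = 6 - (4 - 4) = 6 - 1*0 = 6 + 0 = 6)
(W*s(-3, 5))*(-26) - 49326 = (6*(5 - 2*(-3)))*(-26) - 49326 = (6*(5 + 6))*(-26) - 49326 = (6*11)*(-26) - 49326 = 66*(-26) - 49326 = -1716 - 49326 = -51042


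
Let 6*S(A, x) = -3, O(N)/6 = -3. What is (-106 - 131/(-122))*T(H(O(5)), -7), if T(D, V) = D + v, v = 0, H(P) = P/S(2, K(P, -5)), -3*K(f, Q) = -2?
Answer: -230418/61 ≈ -3777.3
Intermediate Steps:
K(f, Q) = ⅔ (K(f, Q) = -⅓*(-2) = ⅔)
O(N) = -18 (O(N) = 6*(-3) = -18)
S(A, x) = -½ (S(A, x) = (⅙)*(-3) = -½)
H(P) = -2*P (H(P) = P/(-½) = P*(-2) = -2*P)
T(D, V) = D (T(D, V) = D + 0 = D)
(-106 - 131/(-122))*T(H(O(5)), -7) = (-106 - 131/(-122))*(-2*(-18)) = (-106 - 131*(-1/122))*36 = (-106 + 131/122)*36 = -12801/122*36 = -230418/61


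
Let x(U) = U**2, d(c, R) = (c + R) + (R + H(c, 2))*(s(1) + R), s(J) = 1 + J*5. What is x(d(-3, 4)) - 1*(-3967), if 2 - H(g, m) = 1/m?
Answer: 7103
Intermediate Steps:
s(J) = 1 + 5*J
H(g, m) = 2 - 1/m
d(c, R) = R + c + (6 + R)*(3/2 + R) (d(c, R) = (c + R) + (R + (2 - 1/2))*((1 + 5*1) + R) = (R + c) + (R + (2 - 1*1/2))*((1 + 5) + R) = (R + c) + (R + (2 - 1/2))*(6 + R) = (R + c) + (R + 3/2)*(6 + R) = (R + c) + (3/2 + R)*(6 + R) = (R + c) + (6 + R)*(3/2 + R) = R + c + (6 + R)*(3/2 + R))
x(d(-3, 4)) - 1*(-3967) = (9 - 3 + 4**2 + (17/2)*4)**2 - 1*(-3967) = (9 - 3 + 16 + 34)**2 + 3967 = 56**2 + 3967 = 3136 + 3967 = 7103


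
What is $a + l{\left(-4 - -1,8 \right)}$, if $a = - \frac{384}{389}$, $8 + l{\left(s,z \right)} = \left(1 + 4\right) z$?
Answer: $\frac{12064}{389} \approx 31.013$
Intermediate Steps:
$l{\left(s,z \right)} = -8 + 5 z$ ($l{\left(s,z \right)} = -8 + \left(1 + 4\right) z = -8 + 5 z$)
$a = - \frac{384}{389}$ ($a = \left(-384\right) \frac{1}{389} = - \frac{384}{389} \approx -0.98715$)
$a + l{\left(-4 - -1,8 \right)} = - \frac{384}{389} + \left(-8 + 5 \cdot 8\right) = - \frac{384}{389} + \left(-8 + 40\right) = - \frac{384}{389} + 32 = \frac{12064}{389}$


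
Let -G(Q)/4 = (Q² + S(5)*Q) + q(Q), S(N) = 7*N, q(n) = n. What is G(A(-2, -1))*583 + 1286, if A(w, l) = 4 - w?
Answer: -586378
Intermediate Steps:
G(Q) = -144*Q - 4*Q² (G(Q) = -4*((Q² + (7*5)*Q) + Q) = -4*((Q² + 35*Q) + Q) = -4*(Q² + 36*Q) = -144*Q - 4*Q²)
G(A(-2, -1))*583 + 1286 = (4*(4 - 1*(-2))*(-36 - (4 - 1*(-2))))*583 + 1286 = (4*(4 + 2)*(-36 - (4 + 2)))*583 + 1286 = (4*6*(-36 - 1*6))*583 + 1286 = (4*6*(-36 - 6))*583 + 1286 = (4*6*(-42))*583 + 1286 = -1008*583 + 1286 = -587664 + 1286 = -586378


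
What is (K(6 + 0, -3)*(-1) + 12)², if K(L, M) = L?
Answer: 36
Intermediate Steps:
(K(6 + 0, -3)*(-1) + 12)² = ((6 + 0)*(-1) + 12)² = (6*(-1) + 12)² = (-6 + 12)² = 6² = 36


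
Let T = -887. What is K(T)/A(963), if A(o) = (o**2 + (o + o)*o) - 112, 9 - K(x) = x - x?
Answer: 9/2781995 ≈ 3.2351e-6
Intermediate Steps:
K(x) = 9 (K(x) = 9 - (x - x) = 9 - 1*0 = 9 + 0 = 9)
A(o) = -112 + 3*o**2 (A(o) = (o**2 + (2*o)*o) - 112 = (o**2 + 2*o**2) - 112 = 3*o**2 - 112 = -112 + 3*o**2)
K(T)/A(963) = 9/(-112 + 3*963**2) = 9/(-112 + 3*927369) = 9/(-112 + 2782107) = 9/2781995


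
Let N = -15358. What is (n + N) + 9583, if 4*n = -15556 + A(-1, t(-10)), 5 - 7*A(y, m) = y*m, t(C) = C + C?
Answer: -270607/28 ≈ -9664.5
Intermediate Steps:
t(C) = 2*C
A(y, m) = 5/7 - m*y/7 (A(y, m) = 5/7 - y*m/7 = 5/7 - m*y/7)
n = -108907/28 (n = (-15556 + (5/7 - ⅐*2*(-10)*(-1)))/4 = (-15556 + (5/7 - ⅐*(-20)*(-1)))/4 = (-15556 + (5/7 - 20/7))/4 = (-15556 - 15/7)/4 = (¼)*(-108907/7) = -108907/28 ≈ -3889.5)
(n + N) + 9583 = (-108907/28 - 15358) + 9583 = -538931/28 + 9583 = -270607/28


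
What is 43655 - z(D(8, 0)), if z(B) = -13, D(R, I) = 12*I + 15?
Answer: 43668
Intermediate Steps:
D(R, I) = 15 + 12*I
43655 - z(D(8, 0)) = 43655 - 1*(-13) = 43655 + 13 = 43668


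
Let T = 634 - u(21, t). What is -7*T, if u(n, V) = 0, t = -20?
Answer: -4438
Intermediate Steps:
T = 634 (T = 634 - 1*0 = 634 + 0 = 634)
-7*T = -7*634 = -4438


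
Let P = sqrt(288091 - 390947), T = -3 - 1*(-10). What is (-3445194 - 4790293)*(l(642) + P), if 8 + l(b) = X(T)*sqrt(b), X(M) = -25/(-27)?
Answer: 65883896 - 205887175*sqrt(642)/27 - 16470974*I*sqrt(25714) ≈ -1.2733e+8 - 2.6412e+9*I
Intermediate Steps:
T = 7 (T = -3 + 10 = 7)
X(M) = 25/27 (X(M) = -25*(-1/27) = 25/27)
P = 2*I*sqrt(25714) (P = sqrt(-102856) = 2*I*sqrt(25714) ≈ 320.71*I)
l(b) = -8 + 25*sqrt(b)/27
(-3445194 - 4790293)*(l(642) + P) = (-3445194 - 4790293)*((-8 + 25*sqrt(642)/27) + 2*I*sqrt(25714)) = -8235487*(-8 + 25*sqrt(642)/27 + 2*I*sqrt(25714)) = 65883896 - 205887175*sqrt(642)/27 - 16470974*I*sqrt(25714)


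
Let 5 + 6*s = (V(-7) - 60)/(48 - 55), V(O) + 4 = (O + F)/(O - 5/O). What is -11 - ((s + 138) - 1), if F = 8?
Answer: -274787/1848 ≈ -148.69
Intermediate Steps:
V(O) = -4 + (8 + O)/(O - 5/O) (V(O) = -4 + (O + 8)/(O - 5/O) = -4 + (8 + O)/(O - 5/O))
s = 1283/1848 (s = -⅚ + (((20 - 3*(-7)² + 8*(-7))/(-5 + (-7)²) - 60)/(48 - 55))/6 = -⅚ + (((20 - 3*49 - 56)/(-5 + 49) - 60)/(-7))/6 = -⅚ + (((20 - 147 - 56)/44 - 60)*(-⅐))/6 = -⅚ + (((1/44)*(-183) - 60)*(-⅐))/6 = -⅚ + ((-183/44 - 60)*(-⅐))/6 = -⅚ + (-2823/44*(-⅐))/6 = -⅚ + (⅙)*(2823/308) = -⅚ + 941/616 = 1283/1848 ≈ 0.69426)
-11 - ((s + 138) - 1) = -11 - ((1283/1848 + 138) - 1) = -11 - (256307/1848 - 1) = -11 - 1*254459/1848 = -11 - 254459/1848 = -274787/1848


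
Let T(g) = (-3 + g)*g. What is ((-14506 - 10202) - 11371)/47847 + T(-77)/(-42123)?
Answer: -604831079/671819727 ≈ -0.90029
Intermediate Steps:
T(g) = g*(-3 + g)
((-14506 - 10202) - 11371)/47847 + T(-77)/(-42123) = ((-14506 - 10202) - 11371)/47847 - 77*(-3 - 77)/(-42123) = (-24708 - 11371)*(1/47847) - 77*(-80)*(-1/42123) = -36079*1/47847 + 6160*(-1/42123) = -36079/47847 - 6160/42123 = -604831079/671819727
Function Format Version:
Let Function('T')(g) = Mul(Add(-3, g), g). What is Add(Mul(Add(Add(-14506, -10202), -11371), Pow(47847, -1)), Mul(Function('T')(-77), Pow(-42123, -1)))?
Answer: Rational(-604831079, 671819727) ≈ -0.90029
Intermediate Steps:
Function('T')(g) = Mul(g, Add(-3, g))
Add(Mul(Add(Add(-14506, -10202), -11371), Pow(47847, -1)), Mul(Function('T')(-77), Pow(-42123, -1))) = Add(Mul(Add(Add(-14506, -10202), -11371), Pow(47847, -1)), Mul(Mul(-77, Add(-3, -77)), Pow(-42123, -1))) = Add(Mul(Add(-24708, -11371), Rational(1, 47847)), Mul(Mul(-77, -80), Rational(-1, 42123))) = Add(Mul(-36079, Rational(1, 47847)), Mul(6160, Rational(-1, 42123))) = Add(Rational(-36079, 47847), Rational(-6160, 42123)) = Rational(-604831079, 671819727)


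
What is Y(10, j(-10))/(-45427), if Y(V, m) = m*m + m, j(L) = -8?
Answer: -56/45427 ≈ -0.0012327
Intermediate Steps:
Y(V, m) = m + m² (Y(V, m) = m² + m = m + m²)
Y(10, j(-10))/(-45427) = -8*(1 - 8)/(-45427) = -8*(-7)*(-1/45427) = 56*(-1/45427) = -56/45427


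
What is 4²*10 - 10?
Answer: 150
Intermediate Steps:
4²*10 - 10 = 16*10 - 10 = 160 - 10 = 150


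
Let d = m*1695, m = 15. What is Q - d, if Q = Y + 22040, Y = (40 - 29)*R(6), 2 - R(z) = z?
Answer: -3429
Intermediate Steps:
R(z) = 2 - z
Y = -44 (Y = (40 - 29)*(2 - 1*6) = 11*(2 - 6) = 11*(-4) = -44)
Q = 21996 (Q = -44 + 22040 = 21996)
d = 25425 (d = 15*1695 = 25425)
Q - d = 21996 - 1*25425 = 21996 - 25425 = -3429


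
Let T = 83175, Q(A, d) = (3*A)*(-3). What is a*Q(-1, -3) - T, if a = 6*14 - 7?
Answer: -82482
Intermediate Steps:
Q(A, d) = -9*A
a = 77 (a = 84 - 7 = 77)
a*Q(-1, -3) - T = 77*(-9*(-1)) - 1*83175 = 77*9 - 83175 = 693 - 83175 = -82482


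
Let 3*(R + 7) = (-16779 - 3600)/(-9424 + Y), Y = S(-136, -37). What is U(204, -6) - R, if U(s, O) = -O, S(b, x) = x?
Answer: 116200/9461 ≈ 12.282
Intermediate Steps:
Y = -37
R = -59434/9461 (R = -7 + ((-16779 - 3600)/(-9424 - 37))/3 = -7 + (-20379/(-9461))/3 = -7 + (-20379*(-1/9461))/3 = -7 + (⅓)*(20379/9461) = -7 + 6793/9461 = -59434/9461 ≈ -6.2820)
U(204, -6) - R = -1*(-6) - 1*(-59434/9461) = 6 + 59434/9461 = 116200/9461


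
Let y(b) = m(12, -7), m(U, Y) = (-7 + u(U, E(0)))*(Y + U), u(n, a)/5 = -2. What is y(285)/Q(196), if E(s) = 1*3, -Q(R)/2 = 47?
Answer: 85/94 ≈ 0.90425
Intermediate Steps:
Q(R) = -94 (Q(R) = -2*47 = -94)
E(s) = 3
u(n, a) = -10 (u(n, a) = 5*(-2) = -10)
m(U, Y) = -17*U - 17*Y (m(U, Y) = (-7 - 10)*(Y + U) = -17*(U + Y) = -17*U - 17*Y)
y(b) = -85 (y(b) = -17*12 - 17*(-7) = -204 + 119 = -85)
y(285)/Q(196) = -85/(-94) = -85*(-1/94) = 85/94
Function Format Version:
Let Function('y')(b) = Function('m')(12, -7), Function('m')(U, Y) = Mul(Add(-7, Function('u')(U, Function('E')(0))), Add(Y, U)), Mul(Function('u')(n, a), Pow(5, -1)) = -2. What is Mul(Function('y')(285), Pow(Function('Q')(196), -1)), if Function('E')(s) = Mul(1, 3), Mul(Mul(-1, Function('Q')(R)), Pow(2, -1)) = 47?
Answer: Rational(85, 94) ≈ 0.90425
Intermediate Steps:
Function('Q')(R) = -94 (Function('Q')(R) = Mul(-2, 47) = -94)
Function('E')(s) = 3
Function('u')(n, a) = -10 (Function('u')(n, a) = Mul(5, -2) = -10)
Function('m')(U, Y) = Add(Mul(-17, U), Mul(-17, Y)) (Function('m')(U, Y) = Mul(Add(-7, -10), Add(Y, U)) = Mul(-17, Add(U, Y)) = Add(Mul(-17, U), Mul(-17, Y)))
Function('y')(b) = -85 (Function('y')(b) = Add(Mul(-17, 12), Mul(-17, -7)) = Add(-204, 119) = -85)
Mul(Function('y')(285), Pow(Function('Q')(196), -1)) = Mul(-85, Pow(-94, -1)) = Mul(-85, Rational(-1, 94)) = Rational(85, 94)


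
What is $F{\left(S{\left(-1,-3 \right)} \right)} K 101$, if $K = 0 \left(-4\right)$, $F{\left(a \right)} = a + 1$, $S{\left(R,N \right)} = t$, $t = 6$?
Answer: $0$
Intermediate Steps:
$S{\left(R,N \right)} = 6$
$F{\left(a \right)} = 1 + a$
$K = 0$
$F{\left(S{\left(-1,-3 \right)} \right)} K 101 = \left(1 + 6\right) 0 \cdot 101 = 7 \cdot 0 \cdot 101 = 0 \cdot 101 = 0$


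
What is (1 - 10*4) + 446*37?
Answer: 16463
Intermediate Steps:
(1 - 10*4) + 446*37 = (1 - 40) + 16502 = -39 + 16502 = 16463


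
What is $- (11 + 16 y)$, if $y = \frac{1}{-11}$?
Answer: $- \frac{105}{11} \approx -9.5455$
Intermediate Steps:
$y = - \frac{1}{11} \approx -0.090909$
$- (11 + 16 y) = - (11 + 16 \left(- \frac{1}{11}\right)) = - (11 - \frac{16}{11}) = \left(-1\right) \frac{105}{11} = - \frac{105}{11}$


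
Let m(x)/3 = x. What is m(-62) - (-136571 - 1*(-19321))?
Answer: 117064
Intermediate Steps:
m(x) = 3*x
m(-62) - (-136571 - 1*(-19321)) = 3*(-62) - (-136571 - 1*(-19321)) = -186 - (-136571 + 19321) = -186 - 1*(-117250) = -186 + 117250 = 117064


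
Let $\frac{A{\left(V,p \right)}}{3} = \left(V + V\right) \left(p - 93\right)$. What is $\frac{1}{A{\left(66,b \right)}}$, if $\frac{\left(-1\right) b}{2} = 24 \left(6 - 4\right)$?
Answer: $- \frac{1}{74844} \approx -1.3361 \cdot 10^{-5}$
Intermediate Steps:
$b = -96$ ($b = - 2 \cdot 24 \left(6 - 4\right) = - 2 \cdot 24 \cdot 2 = \left(-2\right) 48 = -96$)
$A{\left(V,p \right)} = 6 V \left(-93 + p\right)$ ($A{\left(V,p \right)} = 3 \left(V + V\right) \left(p - 93\right) = 3 \cdot 2 V \left(-93 + p\right) = 6 V \left(-93 + p\right)$)
$\frac{1}{A{\left(66,b \right)}} = \frac{1}{6 \cdot 66 \left(-93 - 96\right)} = \frac{1}{6 \cdot 66 \left(-189\right)} = \frac{1}{-74844} = - \frac{1}{74844}$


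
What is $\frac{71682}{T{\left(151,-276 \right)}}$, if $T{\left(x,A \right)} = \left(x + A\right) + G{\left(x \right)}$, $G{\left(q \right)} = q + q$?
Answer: $\frac{23894}{59} \approx 404.98$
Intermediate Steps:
$G{\left(q \right)} = 2 q$
$T{\left(x,A \right)} = A + 3 x$ ($T{\left(x,A \right)} = \left(x + A\right) + 2 x = \left(A + x\right) + 2 x = A + 3 x$)
$\frac{71682}{T{\left(151,-276 \right)}} = \frac{71682}{-276 + 3 \cdot 151} = \frac{71682}{-276 + 453} = \frac{71682}{177} = 71682 \cdot \frac{1}{177} = \frac{23894}{59}$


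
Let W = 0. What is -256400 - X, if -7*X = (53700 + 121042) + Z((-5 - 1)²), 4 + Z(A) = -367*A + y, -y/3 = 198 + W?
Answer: -1633868/7 ≈ -2.3341e+5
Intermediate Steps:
y = -594 (y = -3*(198 + 0) = -3*198 = -594)
Z(A) = -598 - 367*A (Z(A) = -4 + (-367*A - 594) = -4 + (-594 - 367*A) = -598 - 367*A)
X = -160932/7 (X = -((53700 + 121042) + (-598 - 367*(-5 - 1)²))/7 = -(174742 + (-598 - 367*(-6)²))/7 = -(174742 + (-598 - 367*36))/7 = -(174742 + (-598 - 13212))/7 = -(174742 - 13810)/7 = -⅐*160932 = -160932/7 ≈ -22990.)
-256400 - X = -256400 - 1*(-160932/7) = -256400 + 160932/7 = -1633868/7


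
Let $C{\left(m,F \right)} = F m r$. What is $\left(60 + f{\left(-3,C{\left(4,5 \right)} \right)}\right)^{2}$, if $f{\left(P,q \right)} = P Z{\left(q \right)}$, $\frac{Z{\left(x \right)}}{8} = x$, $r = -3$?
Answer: $2250000$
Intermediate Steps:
$C{\left(m,F \right)} = - 3 F m$ ($C{\left(m,F \right)} = F m \left(-3\right) = - 3 F m$)
$Z{\left(x \right)} = 8 x$
$f{\left(P,q \right)} = 8 P q$ ($f{\left(P,q \right)} = P 8 q = 8 P q$)
$\left(60 + f{\left(-3,C{\left(4,5 \right)} \right)}\right)^{2} = \left(60 + 8 \left(-3\right) \left(\left(-3\right) 5 \cdot 4\right)\right)^{2} = \left(60 + 8 \left(-3\right) \left(-60\right)\right)^{2} = \left(60 + 1440\right)^{2} = 1500^{2} = 2250000$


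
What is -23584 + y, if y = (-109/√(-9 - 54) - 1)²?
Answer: -1497610/63 - 218*I*√7/21 ≈ -23772.0 - 27.465*I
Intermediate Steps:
y = (-1 + 109*I*√7/21)² (y = (-109*(-I*√7/21) - 1)² = (-(-109)*I*√7/21 - 1)² = (109*I*√7/21 - 1)² = (-1 + 109*I*√7/21)² ≈ -187.59 - 27.465*I)
-23584 + y = -23584 + (-11818/63 - 218*I*√7/21) = -1497610/63 - 218*I*√7/21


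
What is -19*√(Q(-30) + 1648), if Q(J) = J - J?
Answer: -76*√103 ≈ -771.32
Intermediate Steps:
Q(J) = 0
-19*√(Q(-30) + 1648) = -19*√(0 + 1648) = -76*√103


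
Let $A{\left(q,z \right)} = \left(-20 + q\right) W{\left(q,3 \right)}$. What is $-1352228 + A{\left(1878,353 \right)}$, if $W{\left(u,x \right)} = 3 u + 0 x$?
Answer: $9115744$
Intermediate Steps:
$W{\left(u,x \right)} = 3 u$ ($W{\left(u,x \right)} = 3 u + 0 = 3 u$)
$A{\left(q,z \right)} = 3 q \left(-20 + q\right)$ ($A{\left(q,z \right)} = \left(-20 + q\right) 3 q = 3 q \left(-20 + q\right)$)
$-1352228 + A{\left(1878,353 \right)} = -1352228 + 3 \cdot 1878 \left(-20 + 1878\right) = -1352228 + 3 \cdot 1878 \cdot 1858 = -1352228 + 10467972 = 9115744$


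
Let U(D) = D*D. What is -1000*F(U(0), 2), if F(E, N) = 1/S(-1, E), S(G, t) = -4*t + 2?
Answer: -500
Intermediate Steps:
U(D) = D²
S(G, t) = 2 - 4*t
F(E, N) = 1/(2 - 4*E)
-1000*F(U(0), 2) = -(-1000)/(-2 + 4*0²) = -(-1000)/(-2 + 4*0) = -(-1000)/(-2 + 0) = -(-1000)/(-2) = -(-1000)*(-1)/2 = -1000*½ = -500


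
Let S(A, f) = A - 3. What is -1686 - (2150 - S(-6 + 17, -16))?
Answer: -3828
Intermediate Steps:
S(A, f) = -3 + A
-1686 - (2150 - S(-6 + 17, -16)) = -1686 - (2150 - (-3 + (-6 + 17))) = -1686 - (2150 - (-3 + 11)) = -1686 - (2150 - 1*8) = -1686 - (2150 - 8) = -1686 - 1*2142 = -1686 - 2142 = -3828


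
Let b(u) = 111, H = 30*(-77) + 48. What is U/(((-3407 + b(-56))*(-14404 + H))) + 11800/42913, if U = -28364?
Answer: 12441735009/45331919984 ≈ 0.27446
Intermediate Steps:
H = -2262 (H = -2310 + 48 = -2262)
U/(((-3407 + b(-56))*(-14404 + H))) + 11800/42913 = -28364*1/((-14404 - 2262)*(-3407 + 111)) + 11800/42913 = -28364/((-3296*(-16666))) + 11800*(1/42913) = -28364/54931136 + 11800/42913 = -28364*1/54931136 + 11800/42913 = -7091/13732784 + 11800/42913 = 12441735009/45331919984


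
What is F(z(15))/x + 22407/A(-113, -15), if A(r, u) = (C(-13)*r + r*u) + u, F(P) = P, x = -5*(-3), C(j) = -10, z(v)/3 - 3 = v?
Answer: 32523/2810 ≈ 11.574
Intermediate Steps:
z(v) = 9 + 3*v
x = 15
A(r, u) = u - 10*r + r*u (A(r, u) = (-10*r + r*u) + u = u - 10*r + r*u)
F(z(15))/x + 22407/A(-113, -15) = (9 + 3*15)/15 + 22407/(-15 - 10*(-113) - 113*(-15)) = (9 + 45)*(1/15) + 22407/(-15 + 1130 + 1695) = 54*(1/15) + 22407/2810 = 18/5 + 22407*(1/2810) = 18/5 + 22407/2810 = 32523/2810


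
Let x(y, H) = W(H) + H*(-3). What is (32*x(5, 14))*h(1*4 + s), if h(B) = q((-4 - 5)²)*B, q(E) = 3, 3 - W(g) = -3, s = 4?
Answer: -27648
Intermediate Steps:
W(g) = 6 (W(g) = 3 - 1*(-3) = 3 + 3 = 6)
x(y, H) = 6 - 3*H (x(y, H) = 6 + H*(-3) = 6 - 3*H)
h(B) = 3*B
(32*x(5, 14))*h(1*4 + s) = (32*(6 - 3*14))*(3*(1*4 + 4)) = (32*(6 - 42))*(3*(4 + 4)) = (32*(-36))*(3*8) = -1152*24 = -27648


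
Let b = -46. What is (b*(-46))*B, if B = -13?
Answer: -27508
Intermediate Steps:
(b*(-46))*B = -46*(-46)*(-13) = 2116*(-13) = -27508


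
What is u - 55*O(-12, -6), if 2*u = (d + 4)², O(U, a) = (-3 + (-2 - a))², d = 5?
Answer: -29/2 ≈ -14.500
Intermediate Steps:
O(U, a) = (-5 - a)²
u = 81/2 (u = (5 + 4)²/2 = (½)*9² = (½)*81 = 81/2 ≈ 40.500)
u - 55*O(-12, -6) = 81/2 - 55*(5 - 6)² = 81/2 - 55*(-1)² = 81/2 - 55*1 = 81/2 - 55 = -29/2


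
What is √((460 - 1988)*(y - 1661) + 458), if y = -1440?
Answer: √4738786 ≈ 2176.9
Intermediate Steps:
√((460 - 1988)*(y - 1661) + 458) = √((460 - 1988)*(-1440 - 1661) + 458) = √(-1528*(-3101) + 458) = √(4738328 + 458) = √4738786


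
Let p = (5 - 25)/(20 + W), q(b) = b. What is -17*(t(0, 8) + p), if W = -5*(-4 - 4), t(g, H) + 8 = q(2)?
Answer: 323/3 ≈ 107.67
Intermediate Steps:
t(g, H) = -6 (t(g, H) = -8 + 2 = -6)
W = 40 (W = -5*(-8) = 40)
p = -1/3 (p = (5 - 25)/(20 + 40) = -20/60 = -20*1/60 = -1/3 ≈ -0.33333)
-17*(t(0, 8) + p) = -17*(-6 - 1/3) = -17*(-19/3) = 323/3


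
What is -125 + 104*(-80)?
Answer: -8445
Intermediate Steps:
-125 + 104*(-80) = -125 - 8320 = -8445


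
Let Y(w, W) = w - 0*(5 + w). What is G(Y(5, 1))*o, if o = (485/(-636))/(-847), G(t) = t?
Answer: 2425/538692 ≈ 0.0045016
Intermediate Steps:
Y(w, W) = w (Y(w, W) = w - 1*0 = w + 0 = w)
o = 485/538692 (o = (485*(-1/636))*(-1/847) = -485/636*(-1/847) = 485/538692 ≈ 0.00090033)
G(Y(5, 1))*o = 5*(485/538692) = 2425/538692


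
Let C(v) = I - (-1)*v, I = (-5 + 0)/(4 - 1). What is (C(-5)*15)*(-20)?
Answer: 2000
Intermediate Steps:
I = -5/3 ≈ -1.6667
C(v) = -5/3 + v (C(v) = -5/3 - (-1)*v = -5/3 + v)
(C(-5)*15)*(-20) = ((-5/3 - 5)*15)*(-20) = -20/3*15*(-20) = -100*(-20) = 2000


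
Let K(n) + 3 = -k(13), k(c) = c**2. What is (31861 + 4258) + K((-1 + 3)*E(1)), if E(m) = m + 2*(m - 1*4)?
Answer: 35947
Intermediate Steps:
E(m) = -8 + 3*m (E(m) = m + 2*(m - 4) = m + 2*(-4 + m) = m + (-8 + 2*m) = -8 + 3*m)
K(n) = -172 (K(n) = -3 - 1*13**2 = -3 - 1*169 = -3 - 169 = -172)
(31861 + 4258) + K((-1 + 3)*E(1)) = (31861 + 4258) - 172 = 36119 - 172 = 35947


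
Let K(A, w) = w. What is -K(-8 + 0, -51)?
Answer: 51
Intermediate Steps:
-K(-8 + 0, -51) = -1*(-51) = 51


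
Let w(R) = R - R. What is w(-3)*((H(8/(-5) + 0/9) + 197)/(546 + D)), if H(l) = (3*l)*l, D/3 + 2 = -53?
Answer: 0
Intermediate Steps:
D = -165 (D = -6 + 3*(-53) = -6 - 159 = -165)
H(l) = 3*l²
w(R) = 0
w(-3)*((H(8/(-5) + 0/9) + 197)/(546 + D)) = 0*((3*(8/(-5) + 0/9)² + 197)/(546 - 165)) = 0*((3*(8*(-⅕) + 0*(⅑))² + 197)/381) = 0*((3*(-8/5 + 0)² + 197)*(1/381)) = 0*((3*(-8/5)² + 197)*(1/381)) = 0*((3*(64/25) + 197)*(1/381)) = 0*((192/25 + 197)*(1/381)) = 0*((5117/25)*(1/381)) = 0*(5117/9525) = 0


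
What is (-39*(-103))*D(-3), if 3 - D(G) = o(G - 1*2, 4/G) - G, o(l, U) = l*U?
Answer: -26780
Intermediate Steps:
o(l, U) = U*l
D(G) = 3 + G - 4*(-2 + G)/G (D(G) = 3 - ((4/G)*(G - 1*2) - G) = 3 - ((4/G)*(G - 2) - G) = 3 - ((4/G)*(-2 + G) - G) = 3 - (4*(-2 + G)/G - G) = 3 - (-G + 4*(-2 + G)/G) = 3 + (G - 4*(-2 + G)/G) = 3 + G - 4*(-2 + G)/G)
(-39*(-103))*D(-3) = (-39*(-103))*(-1 - 3 + 8/(-3)) = 4017*(-1 - 3 + 8*(-⅓)) = 4017*(-1 - 3 - 8/3) = 4017*(-20/3) = -26780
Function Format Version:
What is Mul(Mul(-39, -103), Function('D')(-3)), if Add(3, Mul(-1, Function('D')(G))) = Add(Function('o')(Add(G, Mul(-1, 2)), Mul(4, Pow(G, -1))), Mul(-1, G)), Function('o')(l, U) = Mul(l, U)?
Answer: -26780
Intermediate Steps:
Function('o')(l, U) = Mul(U, l)
Function('D')(G) = Add(3, G, Mul(-4, Pow(G, -1), Add(-2, G))) (Function('D')(G) = Add(3, Mul(-1, Add(Mul(Mul(4, Pow(G, -1)), Add(G, Mul(-1, 2))), Mul(-1, G)))) = Add(3, Mul(-1, Add(Mul(Mul(4, Pow(G, -1)), Add(G, -2)), Mul(-1, G)))) = Add(3, Mul(-1, Add(Mul(Mul(4, Pow(G, -1)), Add(-2, G)), Mul(-1, G)))) = Add(3, Mul(-1, Add(Mul(4, Pow(G, -1), Add(-2, G)), Mul(-1, G)))) = Add(3, Mul(-1, Add(Mul(-1, G), Mul(4, Pow(G, -1), Add(-2, G))))) = Add(3, Add(G, Mul(-4, Pow(G, -1), Add(-2, G)))) = Add(3, G, Mul(-4, Pow(G, -1), Add(-2, G))))
Mul(Mul(-39, -103), Function('D')(-3)) = Mul(Mul(-39, -103), Add(-1, -3, Mul(8, Pow(-3, -1)))) = Mul(4017, Add(-1, -3, Mul(8, Rational(-1, 3)))) = Mul(4017, Add(-1, -3, Rational(-8, 3))) = Mul(4017, Rational(-20, 3)) = -26780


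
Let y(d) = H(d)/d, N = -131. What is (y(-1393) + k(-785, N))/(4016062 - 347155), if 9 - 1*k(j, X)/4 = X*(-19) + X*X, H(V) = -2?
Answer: -109439650/5110787451 ≈ -0.021413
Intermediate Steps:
y(d) = -2/d
k(j, X) = 36 - 4*X² + 76*X (k(j, X) = 36 - 4*(X*(-19) + X*X) = 36 - 4*(-19*X + X²) = 36 - 4*(X² - 19*X) = 36 + (-4*X² + 76*X) = 36 - 4*X² + 76*X)
(y(-1393) + k(-785, N))/(4016062 - 347155) = (-2/(-1393) + (36 - 4*(-131)² + 76*(-131)))/(4016062 - 347155) = (-2*(-1/1393) + (36 - 4*17161 - 9956))/3668907 = (2/1393 + (36 - 68644 - 9956))*(1/3668907) = (2/1393 - 78564)*(1/3668907) = -109439650/1393*1/3668907 = -109439650/5110787451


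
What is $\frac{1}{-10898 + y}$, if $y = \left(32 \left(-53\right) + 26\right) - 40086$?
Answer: $- \frac{1}{52654} \approx -1.8992 \cdot 10^{-5}$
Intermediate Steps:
$y = -41756$ ($y = \left(-1696 + 26\right) - 40086 = -1670 - 40086 = -41756$)
$\frac{1}{-10898 + y} = \frac{1}{-10898 - 41756} = \frac{1}{-52654} = - \frac{1}{52654}$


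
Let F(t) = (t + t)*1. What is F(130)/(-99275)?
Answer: -52/19855 ≈ -0.0026190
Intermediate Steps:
F(t) = 2*t (F(t) = (2*t)*1 = 2*t)
F(130)/(-99275) = (2*130)/(-99275) = 260*(-1/99275) = -52/19855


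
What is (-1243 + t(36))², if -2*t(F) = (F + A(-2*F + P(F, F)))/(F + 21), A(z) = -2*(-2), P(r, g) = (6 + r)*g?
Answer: 5022698641/3249 ≈ 1.5459e+6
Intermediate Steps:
P(r, g) = g*(6 + r)
A(z) = 4
t(F) = -(4 + F)/(2*(21 + F)) (t(F) = -(F + 4)/(2*(F + 21)) = -(4 + F)/(2*(21 + F)))
(-1243 + t(36))² = (-1243 + (-4 - 1*36)/(2*(21 + 36)))² = (-1243 + (½)*(-4 - 36)/57)² = (-1243 + (½)*(1/57)*(-40))² = (-1243 - 20/57)² = (-70871/57)² = 5022698641/3249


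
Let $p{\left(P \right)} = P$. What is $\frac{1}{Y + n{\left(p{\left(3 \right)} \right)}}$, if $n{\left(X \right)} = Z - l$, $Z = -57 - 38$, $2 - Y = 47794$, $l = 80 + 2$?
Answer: $- \frac{1}{47969} \approx -2.0847 \cdot 10^{-5}$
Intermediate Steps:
$l = 82$
$Y = -47792$ ($Y = 2 - 47794 = -47792$)
$Z = -95$
$n{\left(X \right)} = -177$ ($n{\left(X \right)} = -95 - 82 = -177$)
$\frac{1}{Y + n{\left(p{\left(3 \right)} \right)}} = \frac{1}{-47792 - 177} = \frac{1}{-47969} = - \frac{1}{47969}$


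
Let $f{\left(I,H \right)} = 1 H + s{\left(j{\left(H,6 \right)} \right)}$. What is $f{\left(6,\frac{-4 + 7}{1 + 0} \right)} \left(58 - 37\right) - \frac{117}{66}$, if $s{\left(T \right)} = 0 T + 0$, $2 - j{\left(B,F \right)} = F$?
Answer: $\frac{1347}{22} \approx 61.227$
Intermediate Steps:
$j{\left(B,F \right)} = 2 - F$
$s{\left(T \right)} = 0$ ($s{\left(T \right)} = 0 + 0 = 0$)
$f{\left(I,H \right)} = H$ ($f{\left(I,H \right)} = 1 H + 0 = H + 0 = H$)
$f{\left(6,\frac{-4 + 7}{1 + 0} \right)} \left(58 - 37\right) - \frac{117}{66} = \frac{-4 + 7}{1 + 0} \left(58 - 37\right) - \frac{117}{66} = \frac{3}{1} \left(58 - 37\right) - \frac{39}{22} = 3 \cdot 1 \cdot 21 - \frac{39}{22} = 3 \cdot 21 - \frac{39}{22} = 63 - \frac{39}{22} = \frac{1347}{22}$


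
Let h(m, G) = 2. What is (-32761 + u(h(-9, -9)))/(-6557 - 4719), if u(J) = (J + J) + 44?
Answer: 32713/11276 ≈ 2.9011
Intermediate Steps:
u(J) = 44 + 2*J (u(J) = 2*J + 44 = 44 + 2*J)
(-32761 + u(h(-9, -9)))/(-6557 - 4719) = (-32761 + (44 + 2*2))/(-6557 - 4719) = (-32761 + (44 + 4))/(-11276) = (-32761 + 48)*(-1/11276) = -32713*(-1/11276) = 32713/11276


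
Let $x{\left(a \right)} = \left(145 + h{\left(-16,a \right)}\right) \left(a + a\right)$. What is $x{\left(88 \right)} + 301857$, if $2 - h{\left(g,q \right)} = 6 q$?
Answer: $234801$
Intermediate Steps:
$h{\left(g,q \right)} = 2 - 6 q$
$x{\left(a \right)} = 2 a \left(147 - 6 a\right)$ ($x{\left(a \right)} = \left(145 - \left(-2 + 6 a\right)\right) \left(a + a\right) = \left(147 - 6 a\right) 2 a = 2 a \left(147 - 6 a\right)$)
$x{\left(88 \right)} + 301857 = 6 \cdot 88 \left(49 - 176\right) + 301857 = 6 \cdot 88 \left(-127\right) + 301857 = -67056 + 301857 = 234801$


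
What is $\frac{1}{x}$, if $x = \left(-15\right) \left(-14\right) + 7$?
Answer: $\frac{1}{217} \approx 0.0046083$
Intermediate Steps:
$x = 217$ ($x = 210 + 7 = 217$)
$\frac{1}{x} = \frac{1}{217}$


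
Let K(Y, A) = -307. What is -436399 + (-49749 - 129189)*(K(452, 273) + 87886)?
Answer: -15671647501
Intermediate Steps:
-436399 + (-49749 - 129189)*(K(452, 273) + 87886) = -436399 + (-49749 - 129189)*(-307 + 87886) = -436399 - 178938*87579 = -436399 - 15671211102 = -15671647501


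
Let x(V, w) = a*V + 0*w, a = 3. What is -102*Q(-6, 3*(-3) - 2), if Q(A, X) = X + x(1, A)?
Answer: 816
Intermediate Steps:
x(V, w) = 3*V (x(V, w) = 3*V + 0*w = 3*V + 0 = 3*V)
Q(A, X) = 3 + X (Q(A, X) = X + 3*1 = X + 3 = 3 + X)
-102*Q(-6, 3*(-3) - 2) = -102*(3 + (3*(-3) - 2)) = -102*(3 + (-9 - 2)) = -102*(3 - 11) = -102*(-8) = 816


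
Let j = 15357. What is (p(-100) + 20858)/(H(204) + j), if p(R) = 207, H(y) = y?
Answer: 21065/15561 ≈ 1.3537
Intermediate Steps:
(p(-100) + 20858)/(H(204) + j) = (207 + 20858)/(204 + 15357) = 21065/15561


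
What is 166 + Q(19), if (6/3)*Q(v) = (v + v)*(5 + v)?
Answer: 622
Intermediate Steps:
Q(v) = v*(5 + v) (Q(v) = ((v + v)*(5 + v))/2 = ((2*v)*(5 + v))/2 = (2*v*(5 + v))/2 = v*(5 + v))
166 + Q(19) = 166 + 19*(5 + 19) = 166 + 19*24 = 166 + 456 = 622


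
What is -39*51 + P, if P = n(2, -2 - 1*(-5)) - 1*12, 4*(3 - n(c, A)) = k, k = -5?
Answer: -7987/4 ≈ -1996.8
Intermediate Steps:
n(c, A) = 17/4 (n(c, A) = 3 - 1/4*(-5) = 3 + 5/4 = 17/4)
P = -31/4 (P = 17/4 - 1*12 = 17/4 - 12 = -31/4 ≈ -7.7500)
-39*51 + P = -39*51 - 31/4 = -1989 - 31/4 = -7987/4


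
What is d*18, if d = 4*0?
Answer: 0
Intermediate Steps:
d = 0
d*18 = 0*18 = 0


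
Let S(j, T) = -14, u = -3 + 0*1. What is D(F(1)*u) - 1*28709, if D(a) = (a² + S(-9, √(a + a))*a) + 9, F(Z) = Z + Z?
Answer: -28580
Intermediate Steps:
F(Z) = 2*Z
u = -3 (u = -3 + 0 = -3)
D(a) = 9 + a² - 14*a (D(a) = (a² - 14*a) + 9 = 9 + a² - 14*a)
D(F(1)*u) - 1*28709 = (9 + ((2*1)*(-3))² - 14*2*1*(-3)) - 1*28709 = (9 + (2*(-3))² - 28*(-3)) - 28709 = (9 + (-6)² - 14*(-6)) - 28709 = (9 + 36 + 84) - 28709 = 129 - 28709 = -28580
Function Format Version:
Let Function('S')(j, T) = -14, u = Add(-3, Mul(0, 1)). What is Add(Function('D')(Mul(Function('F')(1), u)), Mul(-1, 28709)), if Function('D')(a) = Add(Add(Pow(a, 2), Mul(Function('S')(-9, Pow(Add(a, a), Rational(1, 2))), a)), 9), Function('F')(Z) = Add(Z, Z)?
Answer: -28580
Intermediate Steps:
Function('F')(Z) = Mul(2, Z)
u = -3 (u = Add(-3, 0) = -3)
Function('D')(a) = Add(9, Pow(a, 2), Mul(-14, a)) (Function('D')(a) = Add(Add(Pow(a, 2), Mul(-14, a)), 9) = Add(9, Pow(a, 2), Mul(-14, a)))
Add(Function('D')(Mul(Function('F')(1), u)), Mul(-1, 28709)) = Add(Add(9, Pow(Mul(Mul(2, 1), -3), 2), Mul(-14, Mul(Mul(2, 1), -3))), Mul(-1, 28709)) = Add(Add(9, Pow(Mul(2, -3), 2), Mul(-14, Mul(2, -3))), -28709) = Add(Add(9, Pow(-6, 2), Mul(-14, -6)), -28709) = Add(Add(9, 36, 84), -28709) = Add(129, -28709) = -28580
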